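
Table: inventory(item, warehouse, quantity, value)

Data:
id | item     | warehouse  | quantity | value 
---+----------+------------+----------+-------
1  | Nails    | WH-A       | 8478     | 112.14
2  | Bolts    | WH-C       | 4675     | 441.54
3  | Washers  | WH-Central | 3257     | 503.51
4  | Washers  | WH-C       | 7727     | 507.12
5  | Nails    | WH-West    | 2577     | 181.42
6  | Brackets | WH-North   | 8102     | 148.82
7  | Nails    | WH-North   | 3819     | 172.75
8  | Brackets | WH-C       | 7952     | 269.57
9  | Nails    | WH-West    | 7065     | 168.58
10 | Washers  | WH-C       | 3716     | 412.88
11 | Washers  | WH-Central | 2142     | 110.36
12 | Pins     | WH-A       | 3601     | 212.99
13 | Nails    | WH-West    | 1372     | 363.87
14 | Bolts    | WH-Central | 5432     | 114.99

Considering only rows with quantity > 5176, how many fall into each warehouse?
SELECT warehouse, COUNT(*)
FROM inventory
WHERE quantity > 5176
GROUP BY warehouse

Note: WHERE filters rows before grouping.

Result:
  WH-A: 1
  WH-C: 2
  WH-Central: 1
  WH-North: 1
  WH-West: 1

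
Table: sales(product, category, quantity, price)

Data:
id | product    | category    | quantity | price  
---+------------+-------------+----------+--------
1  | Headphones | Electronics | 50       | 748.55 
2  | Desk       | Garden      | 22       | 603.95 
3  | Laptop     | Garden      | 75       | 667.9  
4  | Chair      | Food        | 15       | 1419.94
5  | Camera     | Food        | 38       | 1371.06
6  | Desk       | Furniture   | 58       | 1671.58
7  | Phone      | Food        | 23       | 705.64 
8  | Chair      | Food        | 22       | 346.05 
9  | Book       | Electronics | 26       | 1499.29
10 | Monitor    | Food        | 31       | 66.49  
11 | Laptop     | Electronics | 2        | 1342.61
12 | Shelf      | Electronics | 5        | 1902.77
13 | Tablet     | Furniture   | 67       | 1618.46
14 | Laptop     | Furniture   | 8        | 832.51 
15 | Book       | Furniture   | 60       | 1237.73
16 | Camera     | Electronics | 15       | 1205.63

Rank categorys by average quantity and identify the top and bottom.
SELECT category, AVG(quantity)
FROM sales
GROUP BY category
ORDER BY AVG(quantity)

All groups:
  Electronics: 19.60
  Food: 25.80
  Furniture: 48.25
  Garden: 48.50

Highest: Garden (48.50)
Lowest: Electronics (19.60)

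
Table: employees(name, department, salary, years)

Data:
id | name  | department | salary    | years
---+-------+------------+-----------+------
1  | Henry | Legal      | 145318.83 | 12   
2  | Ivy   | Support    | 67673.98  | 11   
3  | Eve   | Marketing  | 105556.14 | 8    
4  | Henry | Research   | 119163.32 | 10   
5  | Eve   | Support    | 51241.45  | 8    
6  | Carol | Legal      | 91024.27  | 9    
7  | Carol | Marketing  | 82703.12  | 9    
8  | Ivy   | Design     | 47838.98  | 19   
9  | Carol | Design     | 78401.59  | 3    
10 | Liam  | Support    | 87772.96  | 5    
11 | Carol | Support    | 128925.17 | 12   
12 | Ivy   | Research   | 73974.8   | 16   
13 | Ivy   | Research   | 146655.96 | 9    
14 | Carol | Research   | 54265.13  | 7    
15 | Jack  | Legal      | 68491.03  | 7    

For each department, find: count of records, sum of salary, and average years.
SELECT department,
       COUNT(*) as cnt,
       SUM(salary) as total_salary,
       AVG(years) as avg_years
FROM employees
GROUP BY department

Result:
  Design: 2 records, 126240.57 total salary, 11.00 avg years
  Legal: 3 records, 304834.13 total salary, 9.33 avg years
  Marketing: 2 records, 188259.26 total salary, 8.50 avg years
  Research: 4 records, 394059.21 total salary, 10.50 avg years
  Support: 4 records, 335613.56 total salary, 9.00 avg years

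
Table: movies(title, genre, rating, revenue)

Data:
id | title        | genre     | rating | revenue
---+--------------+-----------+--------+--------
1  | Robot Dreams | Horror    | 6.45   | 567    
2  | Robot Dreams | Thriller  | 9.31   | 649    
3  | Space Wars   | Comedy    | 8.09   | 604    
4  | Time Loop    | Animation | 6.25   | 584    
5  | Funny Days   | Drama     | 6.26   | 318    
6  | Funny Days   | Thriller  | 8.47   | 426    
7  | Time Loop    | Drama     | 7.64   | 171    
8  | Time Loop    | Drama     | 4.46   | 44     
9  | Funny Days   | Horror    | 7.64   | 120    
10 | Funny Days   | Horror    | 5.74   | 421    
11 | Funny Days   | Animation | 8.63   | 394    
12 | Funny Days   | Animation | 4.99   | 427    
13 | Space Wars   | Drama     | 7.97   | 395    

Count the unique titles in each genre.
SELECT genre, COUNT(DISTINCT title)
FROM movies
GROUP BY genre

Result:
  Animation: 2 distinct
  Comedy: 1 distinct
  Drama: 3 distinct
  Horror: 2 distinct
  Thriller: 2 distinct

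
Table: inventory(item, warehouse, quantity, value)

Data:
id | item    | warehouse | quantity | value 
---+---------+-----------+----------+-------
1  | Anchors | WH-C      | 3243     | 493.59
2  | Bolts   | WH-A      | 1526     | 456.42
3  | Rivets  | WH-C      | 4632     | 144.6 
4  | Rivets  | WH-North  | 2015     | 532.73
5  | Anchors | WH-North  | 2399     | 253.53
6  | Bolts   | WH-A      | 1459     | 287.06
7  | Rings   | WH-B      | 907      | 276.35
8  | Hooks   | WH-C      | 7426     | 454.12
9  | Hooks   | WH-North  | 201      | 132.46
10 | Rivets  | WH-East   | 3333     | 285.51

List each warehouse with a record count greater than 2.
SELECT warehouse, COUNT(*) as cnt
FROM inventory
GROUP BY warehouse
HAVING COUNT(*) > 2

Result:
  WH-C: 3
  WH-North: 3

Note: HAVING filters groups after aggregation, WHERE filters rows before.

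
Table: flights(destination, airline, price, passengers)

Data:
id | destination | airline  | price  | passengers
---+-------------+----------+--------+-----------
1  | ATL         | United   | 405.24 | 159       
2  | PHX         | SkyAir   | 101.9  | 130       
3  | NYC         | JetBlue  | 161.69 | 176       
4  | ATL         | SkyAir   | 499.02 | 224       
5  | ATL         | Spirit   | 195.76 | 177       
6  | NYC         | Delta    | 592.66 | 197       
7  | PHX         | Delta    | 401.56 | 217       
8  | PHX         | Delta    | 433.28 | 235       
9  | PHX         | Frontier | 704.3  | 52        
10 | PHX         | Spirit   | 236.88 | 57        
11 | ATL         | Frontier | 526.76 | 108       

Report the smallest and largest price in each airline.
SELECT airline, MIN(price), MAX(price)
FROM flights
GROUP BY airline

Result:
  Delta: min=401.56, max=592.66
  Frontier: min=526.76, max=704.30
  JetBlue: min=161.69, max=161.69
  SkyAir: min=101.90, max=499.02
  Spirit: min=195.76, max=236.88
  United: min=405.24, max=405.24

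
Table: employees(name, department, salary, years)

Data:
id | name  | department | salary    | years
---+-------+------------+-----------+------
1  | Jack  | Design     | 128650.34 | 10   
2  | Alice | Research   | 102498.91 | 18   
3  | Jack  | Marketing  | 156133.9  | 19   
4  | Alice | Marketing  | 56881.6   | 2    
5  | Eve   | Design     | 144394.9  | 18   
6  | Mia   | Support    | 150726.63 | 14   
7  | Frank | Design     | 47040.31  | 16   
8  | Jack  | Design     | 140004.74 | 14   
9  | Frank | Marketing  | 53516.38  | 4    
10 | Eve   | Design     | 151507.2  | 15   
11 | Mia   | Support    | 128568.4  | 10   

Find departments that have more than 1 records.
SELECT department, COUNT(*) as cnt
FROM employees
GROUP BY department
HAVING COUNT(*) > 1

Result:
  Design: 5
  Marketing: 3
  Support: 2

Note: HAVING filters groups after aggregation, WHERE filters rows before.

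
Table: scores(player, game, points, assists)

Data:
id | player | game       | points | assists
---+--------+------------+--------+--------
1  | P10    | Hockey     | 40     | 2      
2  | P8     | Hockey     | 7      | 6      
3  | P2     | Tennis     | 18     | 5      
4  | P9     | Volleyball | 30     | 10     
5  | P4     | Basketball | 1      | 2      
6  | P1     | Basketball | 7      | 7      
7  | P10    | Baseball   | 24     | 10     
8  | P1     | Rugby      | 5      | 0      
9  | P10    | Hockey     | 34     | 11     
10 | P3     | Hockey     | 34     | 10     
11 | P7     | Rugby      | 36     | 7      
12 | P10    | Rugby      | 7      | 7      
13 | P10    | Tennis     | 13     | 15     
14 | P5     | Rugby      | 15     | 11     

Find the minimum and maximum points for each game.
SELECT game, MIN(points), MAX(points)
FROM scores
GROUP BY game

Result:
  Baseball: min=24, max=24
  Basketball: min=1, max=7
  Hockey: min=7, max=40
  Rugby: min=5, max=36
  Tennis: min=13, max=18
  Volleyball: min=30, max=30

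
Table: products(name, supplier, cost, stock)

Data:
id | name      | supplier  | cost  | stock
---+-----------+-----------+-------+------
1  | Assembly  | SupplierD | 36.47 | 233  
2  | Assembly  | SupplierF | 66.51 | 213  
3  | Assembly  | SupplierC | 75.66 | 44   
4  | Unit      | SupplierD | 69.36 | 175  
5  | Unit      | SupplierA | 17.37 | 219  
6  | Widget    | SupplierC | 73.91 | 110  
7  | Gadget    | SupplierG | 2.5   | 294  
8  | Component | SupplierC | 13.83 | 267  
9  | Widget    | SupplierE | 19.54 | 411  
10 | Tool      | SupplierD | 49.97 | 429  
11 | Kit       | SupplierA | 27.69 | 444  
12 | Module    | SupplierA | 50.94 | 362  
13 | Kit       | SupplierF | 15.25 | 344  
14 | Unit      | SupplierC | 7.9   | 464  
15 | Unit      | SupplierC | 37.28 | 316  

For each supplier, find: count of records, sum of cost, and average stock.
SELECT supplier,
       COUNT(*) as cnt,
       SUM(cost) as total_cost,
       AVG(stock) as avg_stock
FROM products
GROUP BY supplier

Result:
  SupplierA: 3 records, 96.00 total cost, 341.67 avg stock
  SupplierC: 5 records, 208.58 total cost, 240.20 avg stock
  SupplierD: 3 records, 155.80 total cost, 279.00 avg stock
  SupplierE: 1 records, 19.54 total cost, 411.00 avg stock
  SupplierF: 2 records, 81.76 total cost, 278.50 avg stock
  SupplierG: 1 records, 2.50 total cost, 294.00 avg stock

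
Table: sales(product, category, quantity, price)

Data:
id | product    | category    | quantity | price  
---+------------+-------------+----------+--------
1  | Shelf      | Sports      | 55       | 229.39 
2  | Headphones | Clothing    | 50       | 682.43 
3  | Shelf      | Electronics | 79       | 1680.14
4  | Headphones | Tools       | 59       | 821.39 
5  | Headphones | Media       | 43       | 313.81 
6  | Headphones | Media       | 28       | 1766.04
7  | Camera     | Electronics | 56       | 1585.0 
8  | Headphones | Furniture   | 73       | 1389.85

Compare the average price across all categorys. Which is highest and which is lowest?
SELECT category, AVG(price)
FROM sales
GROUP BY category
ORDER BY AVG(price)

All groups:
  Sports: 229.39
  Clothing: 682.43
  Tools: 821.39
  Media: 1039.93
  Furniture: 1389.85
  Electronics: 1632.57

Highest: Electronics (1632.57)
Lowest: Sports (229.39)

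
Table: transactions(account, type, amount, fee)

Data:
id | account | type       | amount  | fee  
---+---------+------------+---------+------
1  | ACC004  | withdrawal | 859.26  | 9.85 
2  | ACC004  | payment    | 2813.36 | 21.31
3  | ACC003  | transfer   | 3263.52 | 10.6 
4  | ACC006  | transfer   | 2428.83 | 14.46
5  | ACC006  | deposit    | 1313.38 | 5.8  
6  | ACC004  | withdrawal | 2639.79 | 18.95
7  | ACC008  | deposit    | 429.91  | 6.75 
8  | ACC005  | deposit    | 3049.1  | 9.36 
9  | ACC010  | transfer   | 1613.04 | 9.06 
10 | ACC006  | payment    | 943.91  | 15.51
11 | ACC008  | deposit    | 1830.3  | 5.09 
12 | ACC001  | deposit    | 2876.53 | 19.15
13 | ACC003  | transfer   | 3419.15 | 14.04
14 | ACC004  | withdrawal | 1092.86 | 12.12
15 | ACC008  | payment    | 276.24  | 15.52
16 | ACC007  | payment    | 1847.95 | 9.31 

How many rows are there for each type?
SELECT type, COUNT(*) as count
FROM transactions
GROUP BY type

Result:
  deposit: 5
  payment: 4
  transfer: 4
  withdrawal: 3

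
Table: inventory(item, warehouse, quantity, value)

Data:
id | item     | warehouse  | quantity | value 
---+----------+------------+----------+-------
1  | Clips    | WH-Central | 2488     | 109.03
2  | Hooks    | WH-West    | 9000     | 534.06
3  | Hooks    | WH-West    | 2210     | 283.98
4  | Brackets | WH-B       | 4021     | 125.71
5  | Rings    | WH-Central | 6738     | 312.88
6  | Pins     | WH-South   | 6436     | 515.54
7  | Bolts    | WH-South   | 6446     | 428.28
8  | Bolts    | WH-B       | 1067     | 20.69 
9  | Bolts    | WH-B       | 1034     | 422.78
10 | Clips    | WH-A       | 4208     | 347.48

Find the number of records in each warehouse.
SELECT warehouse, COUNT(*) as count
FROM inventory
GROUP BY warehouse

Result:
  WH-A: 1
  WH-B: 3
  WH-Central: 2
  WH-South: 2
  WH-West: 2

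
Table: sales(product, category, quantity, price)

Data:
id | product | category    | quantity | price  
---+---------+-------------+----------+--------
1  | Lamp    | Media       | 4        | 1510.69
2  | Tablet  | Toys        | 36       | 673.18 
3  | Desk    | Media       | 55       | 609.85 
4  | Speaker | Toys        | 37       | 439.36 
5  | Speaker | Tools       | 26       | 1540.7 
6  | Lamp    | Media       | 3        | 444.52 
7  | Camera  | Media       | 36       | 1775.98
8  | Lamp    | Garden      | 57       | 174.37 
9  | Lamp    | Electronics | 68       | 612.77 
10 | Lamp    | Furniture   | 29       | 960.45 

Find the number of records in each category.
SELECT category, COUNT(*) as count
FROM sales
GROUP BY category

Result:
  Electronics: 1
  Furniture: 1
  Garden: 1
  Media: 4
  Tools: 1
  Toys: 2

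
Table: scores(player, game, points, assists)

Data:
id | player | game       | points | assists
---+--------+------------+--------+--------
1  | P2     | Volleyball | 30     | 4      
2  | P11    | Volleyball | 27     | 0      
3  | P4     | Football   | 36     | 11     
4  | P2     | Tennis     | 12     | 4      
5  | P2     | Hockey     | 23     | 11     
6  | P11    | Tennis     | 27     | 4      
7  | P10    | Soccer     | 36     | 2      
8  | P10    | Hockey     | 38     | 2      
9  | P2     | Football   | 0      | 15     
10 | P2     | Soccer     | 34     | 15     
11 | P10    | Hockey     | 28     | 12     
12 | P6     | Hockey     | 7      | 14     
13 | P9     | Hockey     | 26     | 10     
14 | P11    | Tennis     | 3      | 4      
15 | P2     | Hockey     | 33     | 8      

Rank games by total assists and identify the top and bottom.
SELECT game, SUM(assists)
FROM scores
GROUP BY game
ORDER BY SUM(assists)

All groups:
  Volleyball: 4
  Tennis: 12
  Soccer: 17
  Football: 26
  Hockey: 57

Highest: Hockey (57)
Lowest: Volleyball (4)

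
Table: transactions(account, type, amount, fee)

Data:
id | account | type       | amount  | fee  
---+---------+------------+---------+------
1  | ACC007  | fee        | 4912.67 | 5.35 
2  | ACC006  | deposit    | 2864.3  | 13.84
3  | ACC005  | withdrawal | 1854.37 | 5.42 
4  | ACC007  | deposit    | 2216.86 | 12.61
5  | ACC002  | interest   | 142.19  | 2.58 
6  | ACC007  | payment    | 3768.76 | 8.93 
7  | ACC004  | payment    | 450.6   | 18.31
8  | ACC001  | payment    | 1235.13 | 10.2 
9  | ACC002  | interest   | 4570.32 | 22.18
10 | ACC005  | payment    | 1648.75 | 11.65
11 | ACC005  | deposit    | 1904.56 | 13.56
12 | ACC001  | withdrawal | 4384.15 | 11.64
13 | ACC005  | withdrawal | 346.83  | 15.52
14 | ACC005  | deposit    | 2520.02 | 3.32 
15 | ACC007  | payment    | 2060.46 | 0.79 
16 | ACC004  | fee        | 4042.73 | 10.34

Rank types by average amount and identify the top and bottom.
SELECT type, AVG(amount)
FROM transactions
GROUP BY type
ORDER BY AVG(amount)

All groups:
  payment: 1832.74
  withdrawal: 2195.12
  interest: 2356.26
  deposit: 2376.44
  fee: 4477.70

Highest: fee (4477.70)
Lowest: payment (1832.74)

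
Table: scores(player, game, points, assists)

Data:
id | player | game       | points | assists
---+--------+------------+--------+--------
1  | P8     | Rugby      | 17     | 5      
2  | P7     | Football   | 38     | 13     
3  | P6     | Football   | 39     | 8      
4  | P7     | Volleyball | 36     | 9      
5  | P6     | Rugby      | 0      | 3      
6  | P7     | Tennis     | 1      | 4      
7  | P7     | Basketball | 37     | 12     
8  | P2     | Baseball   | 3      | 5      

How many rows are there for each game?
SELECT game, COUNT(*) as count
FROM scores
GROUP BY game

Result:
  Baseball: 1
  Basketball: 1
  Football: 2
  Rugby: 2
  Tennis: 1
  Volleyball: 1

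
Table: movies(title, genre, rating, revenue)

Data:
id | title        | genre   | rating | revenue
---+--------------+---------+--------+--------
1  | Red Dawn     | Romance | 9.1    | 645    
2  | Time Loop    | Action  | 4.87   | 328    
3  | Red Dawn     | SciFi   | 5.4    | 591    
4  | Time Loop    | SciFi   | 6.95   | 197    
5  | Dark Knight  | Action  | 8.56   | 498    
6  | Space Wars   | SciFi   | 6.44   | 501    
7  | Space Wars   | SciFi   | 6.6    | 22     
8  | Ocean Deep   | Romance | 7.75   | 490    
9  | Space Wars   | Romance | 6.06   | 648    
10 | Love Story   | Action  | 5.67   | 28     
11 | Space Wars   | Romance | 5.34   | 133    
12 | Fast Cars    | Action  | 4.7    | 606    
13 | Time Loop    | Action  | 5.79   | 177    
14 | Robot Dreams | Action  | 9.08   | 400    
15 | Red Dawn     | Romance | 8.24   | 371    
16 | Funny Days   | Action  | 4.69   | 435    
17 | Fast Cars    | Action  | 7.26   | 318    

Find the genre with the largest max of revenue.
SELECT genre, MAX(revenue) as val
FROM movies
GROUP BY genre
ORDER BY val DESC
LIMIT 1

Result: Romance with max(revenue) = 648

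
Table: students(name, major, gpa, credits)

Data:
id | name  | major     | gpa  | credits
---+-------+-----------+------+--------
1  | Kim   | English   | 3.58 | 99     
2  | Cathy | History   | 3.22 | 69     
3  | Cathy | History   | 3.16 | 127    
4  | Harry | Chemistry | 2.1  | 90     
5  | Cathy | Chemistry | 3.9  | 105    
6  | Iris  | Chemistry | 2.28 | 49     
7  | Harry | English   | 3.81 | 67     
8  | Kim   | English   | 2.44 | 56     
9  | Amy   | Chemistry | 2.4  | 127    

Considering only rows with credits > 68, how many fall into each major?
SELECT major, COUNT(*)
FROM students
WHERE credits > 68
GROUP BY major

Note: WHERE filters rows before grouping.

Result:
  Chemistry: 3
  English: 1
  History: 2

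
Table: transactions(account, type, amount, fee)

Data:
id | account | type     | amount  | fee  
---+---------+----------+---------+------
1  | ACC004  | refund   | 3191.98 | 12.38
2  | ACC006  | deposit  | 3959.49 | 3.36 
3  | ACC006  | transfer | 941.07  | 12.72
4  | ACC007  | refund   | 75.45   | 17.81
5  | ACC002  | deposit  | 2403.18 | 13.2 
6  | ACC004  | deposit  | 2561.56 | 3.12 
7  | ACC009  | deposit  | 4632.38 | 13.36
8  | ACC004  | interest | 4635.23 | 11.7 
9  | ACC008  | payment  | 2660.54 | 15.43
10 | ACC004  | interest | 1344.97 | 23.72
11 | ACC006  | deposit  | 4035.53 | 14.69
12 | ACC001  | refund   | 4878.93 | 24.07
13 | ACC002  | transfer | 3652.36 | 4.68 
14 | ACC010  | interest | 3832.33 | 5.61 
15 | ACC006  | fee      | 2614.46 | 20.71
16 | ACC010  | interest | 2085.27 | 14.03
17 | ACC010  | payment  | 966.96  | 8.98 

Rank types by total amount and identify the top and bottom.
SELECT type, SUM(amount)
FROM transactions
GROUP BY type
ORDER BY SUM(amount)

All groups:
  fee: 2614.46
  payment: 3627.50
  transfer: 4593.43
  refund: 8146.36
  interest: 11897.80
  deposit: 17592.14

Highest: deposit (17592.14)
Lowest: fee (2614.46)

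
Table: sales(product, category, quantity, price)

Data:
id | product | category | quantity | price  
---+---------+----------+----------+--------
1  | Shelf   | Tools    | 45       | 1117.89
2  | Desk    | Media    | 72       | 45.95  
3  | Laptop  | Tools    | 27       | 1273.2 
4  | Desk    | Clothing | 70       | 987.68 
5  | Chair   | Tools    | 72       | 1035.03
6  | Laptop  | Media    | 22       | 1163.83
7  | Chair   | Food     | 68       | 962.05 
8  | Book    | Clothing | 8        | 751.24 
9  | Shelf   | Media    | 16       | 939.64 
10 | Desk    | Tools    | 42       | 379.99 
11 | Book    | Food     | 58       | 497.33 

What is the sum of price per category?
SELECT category, SUM(price) as result
FROM sales
GROUP BY category

Result:
  Clothing: 1738.92
  Food: 1459.38
  Media: 2149.42
  Tools: 3806.11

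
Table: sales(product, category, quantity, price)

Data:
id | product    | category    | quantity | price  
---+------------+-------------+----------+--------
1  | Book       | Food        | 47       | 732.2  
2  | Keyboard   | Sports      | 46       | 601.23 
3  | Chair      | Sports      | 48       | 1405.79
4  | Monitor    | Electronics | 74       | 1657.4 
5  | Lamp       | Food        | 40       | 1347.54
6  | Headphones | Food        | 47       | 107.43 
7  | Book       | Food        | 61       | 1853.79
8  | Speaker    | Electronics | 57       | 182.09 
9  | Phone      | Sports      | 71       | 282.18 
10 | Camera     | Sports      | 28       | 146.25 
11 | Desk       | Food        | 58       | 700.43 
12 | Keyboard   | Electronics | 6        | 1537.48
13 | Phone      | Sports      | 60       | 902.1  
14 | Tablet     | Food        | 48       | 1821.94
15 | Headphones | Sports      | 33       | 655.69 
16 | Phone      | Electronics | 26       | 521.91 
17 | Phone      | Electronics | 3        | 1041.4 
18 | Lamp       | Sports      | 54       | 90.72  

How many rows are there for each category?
SELECT category, COUNT(*) as count
FROM sales
GROUP BY category

Result:
  Electronics: 5
  Food: 6
  Sports: 7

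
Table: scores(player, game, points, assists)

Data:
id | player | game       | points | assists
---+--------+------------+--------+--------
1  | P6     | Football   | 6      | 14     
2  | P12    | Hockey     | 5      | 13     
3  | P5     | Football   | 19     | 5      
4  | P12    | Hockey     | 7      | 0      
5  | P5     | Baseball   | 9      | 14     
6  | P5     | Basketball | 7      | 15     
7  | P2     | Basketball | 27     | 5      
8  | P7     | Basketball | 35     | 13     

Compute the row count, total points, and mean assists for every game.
SELECT game,
       COUNT(*) as cnt,
       SUM(points) as total_points,
       AVG(assists) as avg_assists
FROM scores
GROUP BY game

Result:
  Baseball: 1 records, 9 total points, 14.00 avg assists
  Basketball: 3 records, 69 total points, 11.00 avg assists
  Football: 2 records, 25 total points, 9.50 avg assists
  Hockey: 2 records, 12 total points, 6.50 avg assists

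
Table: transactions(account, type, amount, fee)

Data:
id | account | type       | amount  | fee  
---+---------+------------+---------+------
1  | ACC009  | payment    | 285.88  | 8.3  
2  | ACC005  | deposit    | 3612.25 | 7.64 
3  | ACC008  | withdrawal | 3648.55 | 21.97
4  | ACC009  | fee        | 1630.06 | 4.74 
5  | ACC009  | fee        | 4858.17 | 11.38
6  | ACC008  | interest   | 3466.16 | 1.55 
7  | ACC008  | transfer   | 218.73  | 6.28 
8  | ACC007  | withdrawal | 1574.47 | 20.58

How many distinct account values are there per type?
SELECT type, COUNT(DISTINCT account)
FROM transactions
GROUP BY type

Result:
  deposit: 1 distinct
  fee: 1 distinct
  interest: 1 distinct
  payment: 1 distinct
  transfer: 1 distinct
  withdrawal: 2 distinct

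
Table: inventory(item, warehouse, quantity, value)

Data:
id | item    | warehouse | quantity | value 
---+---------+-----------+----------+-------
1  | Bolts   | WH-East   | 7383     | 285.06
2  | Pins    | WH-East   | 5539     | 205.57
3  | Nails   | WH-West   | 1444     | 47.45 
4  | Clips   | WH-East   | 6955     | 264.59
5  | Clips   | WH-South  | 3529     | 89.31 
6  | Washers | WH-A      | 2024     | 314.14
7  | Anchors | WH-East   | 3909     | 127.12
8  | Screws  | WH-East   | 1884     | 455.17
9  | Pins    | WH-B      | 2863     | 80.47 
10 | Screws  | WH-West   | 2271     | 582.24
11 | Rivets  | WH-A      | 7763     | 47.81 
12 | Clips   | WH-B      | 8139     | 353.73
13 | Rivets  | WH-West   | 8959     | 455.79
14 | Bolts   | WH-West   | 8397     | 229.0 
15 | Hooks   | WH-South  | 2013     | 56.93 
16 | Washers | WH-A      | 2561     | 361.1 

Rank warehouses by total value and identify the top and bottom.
SELECT warehouse, SUM(value)
FROM inventory
GROUP BY warehouse
ORDER BY SUM(value)

All groups:
  WH-South: 146.24
  WH-B: 434.20
  WH-A: 723.05
  WH-West: 1314.48
  WH-East: 1337.51

Highest: WH-East (1337.51)
Lowest: WH-South (146.24)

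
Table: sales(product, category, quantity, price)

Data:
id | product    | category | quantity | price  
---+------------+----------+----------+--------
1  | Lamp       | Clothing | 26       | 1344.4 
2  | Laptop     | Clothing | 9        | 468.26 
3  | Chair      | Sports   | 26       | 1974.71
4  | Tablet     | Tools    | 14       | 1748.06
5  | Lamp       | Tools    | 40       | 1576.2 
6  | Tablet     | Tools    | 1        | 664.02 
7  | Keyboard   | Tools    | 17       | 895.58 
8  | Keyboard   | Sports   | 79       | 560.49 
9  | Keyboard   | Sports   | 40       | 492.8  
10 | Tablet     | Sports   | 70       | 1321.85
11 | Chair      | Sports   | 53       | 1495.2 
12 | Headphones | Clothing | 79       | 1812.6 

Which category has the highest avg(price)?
SELECT category, AVG(price) as val
FROM sales
GROUP BY category
ORDER BY val DESC
LIMIT 1

Result: Tools with avg(price) = 1220.97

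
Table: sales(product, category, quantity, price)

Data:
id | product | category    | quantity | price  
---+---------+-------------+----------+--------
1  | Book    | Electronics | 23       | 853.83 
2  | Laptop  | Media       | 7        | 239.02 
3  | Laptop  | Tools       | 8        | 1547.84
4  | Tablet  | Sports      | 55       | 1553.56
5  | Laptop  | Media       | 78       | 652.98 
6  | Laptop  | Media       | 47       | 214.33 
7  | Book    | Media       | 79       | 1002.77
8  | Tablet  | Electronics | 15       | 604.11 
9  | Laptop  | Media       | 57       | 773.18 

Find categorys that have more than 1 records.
SELECT category, COUNT(*) as cnt
FROM sales
GROUP BY category
HAVING COUNT(*) > 1

Result:
  Electronics: 2
  Media: 5

Note: HAVING filters groups after aggregation, WHERE filters rows before.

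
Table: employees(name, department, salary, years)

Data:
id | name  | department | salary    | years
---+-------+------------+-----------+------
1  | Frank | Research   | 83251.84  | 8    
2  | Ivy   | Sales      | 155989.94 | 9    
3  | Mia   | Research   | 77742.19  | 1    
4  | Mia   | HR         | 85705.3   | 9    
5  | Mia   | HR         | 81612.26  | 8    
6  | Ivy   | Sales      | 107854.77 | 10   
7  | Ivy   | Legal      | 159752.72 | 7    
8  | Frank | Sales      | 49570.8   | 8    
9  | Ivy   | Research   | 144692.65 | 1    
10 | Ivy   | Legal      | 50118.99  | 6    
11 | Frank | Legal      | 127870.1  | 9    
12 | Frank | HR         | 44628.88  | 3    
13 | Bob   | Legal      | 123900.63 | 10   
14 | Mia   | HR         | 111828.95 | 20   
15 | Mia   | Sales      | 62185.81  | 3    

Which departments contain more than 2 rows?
SELECT department, COUNT(*) as cnt
FROM employees
GROUP BY department
HAVING COUNT(*) > 2

Result:
  HR: 4
  Legal: 4
  Research: 3
  Sales: 4

Note: HAVING filters groups after aggregation, WHERE filters rows before.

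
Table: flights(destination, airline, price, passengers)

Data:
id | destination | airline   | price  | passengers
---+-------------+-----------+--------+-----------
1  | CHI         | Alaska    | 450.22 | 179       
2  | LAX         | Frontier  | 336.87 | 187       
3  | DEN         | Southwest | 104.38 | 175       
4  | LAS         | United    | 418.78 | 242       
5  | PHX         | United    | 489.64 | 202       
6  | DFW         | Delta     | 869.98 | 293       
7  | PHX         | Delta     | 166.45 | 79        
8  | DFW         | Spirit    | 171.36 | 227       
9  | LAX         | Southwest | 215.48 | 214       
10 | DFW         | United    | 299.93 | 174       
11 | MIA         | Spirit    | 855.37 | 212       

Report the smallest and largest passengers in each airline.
SELECT airline, MIN(passengers), MAX(passengers)
FROM flights
GROUP BY airline

Result:
  Alaska: min=179, max=179
  Delta: min=79, max=293
  Frontier: min=187, max=187
  Southwest: min=175, max=214
  Spirit: min=212, max=227
  United: min=174, max=242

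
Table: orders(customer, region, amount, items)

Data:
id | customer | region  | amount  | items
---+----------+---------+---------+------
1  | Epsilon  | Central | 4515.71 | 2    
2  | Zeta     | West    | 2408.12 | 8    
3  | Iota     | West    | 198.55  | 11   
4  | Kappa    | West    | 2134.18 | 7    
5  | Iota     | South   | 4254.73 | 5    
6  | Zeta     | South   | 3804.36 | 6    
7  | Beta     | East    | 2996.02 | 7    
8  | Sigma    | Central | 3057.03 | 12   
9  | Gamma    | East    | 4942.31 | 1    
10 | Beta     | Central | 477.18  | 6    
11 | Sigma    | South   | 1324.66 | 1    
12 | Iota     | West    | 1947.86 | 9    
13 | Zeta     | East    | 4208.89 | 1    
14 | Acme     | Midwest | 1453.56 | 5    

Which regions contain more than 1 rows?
SELECT region, COUNT(*) as cnt
FROM orders
GROUP BY region
HAVING COUNT(*) > 1

Result:
  Central: 3
  East: 3
  South: 3
  West: 4

Note: HAVING filters groups after aggregation, WHERE filters rows before.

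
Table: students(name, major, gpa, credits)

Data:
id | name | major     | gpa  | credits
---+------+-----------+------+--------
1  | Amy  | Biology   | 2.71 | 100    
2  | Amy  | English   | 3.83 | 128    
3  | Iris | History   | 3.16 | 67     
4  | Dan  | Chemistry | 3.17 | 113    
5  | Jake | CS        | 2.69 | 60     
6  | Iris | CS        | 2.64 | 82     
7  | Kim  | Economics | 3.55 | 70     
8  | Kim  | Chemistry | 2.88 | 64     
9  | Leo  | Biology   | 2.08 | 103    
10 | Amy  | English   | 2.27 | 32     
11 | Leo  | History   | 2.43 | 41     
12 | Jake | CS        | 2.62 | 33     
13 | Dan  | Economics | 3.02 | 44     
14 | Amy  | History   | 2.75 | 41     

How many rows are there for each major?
SELECT major, COUNT(*) as count
FROM students
GROUP BY major

Result:
  Biology: 2
  CS: 3
  Chemistry: 2
  Economics: 2
  English: 2
  History: 3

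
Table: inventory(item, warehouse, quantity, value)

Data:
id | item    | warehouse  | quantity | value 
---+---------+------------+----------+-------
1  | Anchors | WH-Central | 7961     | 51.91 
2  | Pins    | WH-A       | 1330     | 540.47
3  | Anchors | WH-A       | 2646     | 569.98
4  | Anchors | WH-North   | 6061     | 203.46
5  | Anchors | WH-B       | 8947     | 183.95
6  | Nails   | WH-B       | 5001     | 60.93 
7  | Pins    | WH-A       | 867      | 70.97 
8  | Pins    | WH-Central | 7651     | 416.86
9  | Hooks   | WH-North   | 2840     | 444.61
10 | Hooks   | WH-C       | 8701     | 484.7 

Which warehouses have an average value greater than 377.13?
SELECT warehouse, AVG(value)
FROM inventory
GROUP BY warehouse
HAVING AVG(value) > 377.13

Result:
  WH-A: avg=393.81
  WH-C: avg=484.70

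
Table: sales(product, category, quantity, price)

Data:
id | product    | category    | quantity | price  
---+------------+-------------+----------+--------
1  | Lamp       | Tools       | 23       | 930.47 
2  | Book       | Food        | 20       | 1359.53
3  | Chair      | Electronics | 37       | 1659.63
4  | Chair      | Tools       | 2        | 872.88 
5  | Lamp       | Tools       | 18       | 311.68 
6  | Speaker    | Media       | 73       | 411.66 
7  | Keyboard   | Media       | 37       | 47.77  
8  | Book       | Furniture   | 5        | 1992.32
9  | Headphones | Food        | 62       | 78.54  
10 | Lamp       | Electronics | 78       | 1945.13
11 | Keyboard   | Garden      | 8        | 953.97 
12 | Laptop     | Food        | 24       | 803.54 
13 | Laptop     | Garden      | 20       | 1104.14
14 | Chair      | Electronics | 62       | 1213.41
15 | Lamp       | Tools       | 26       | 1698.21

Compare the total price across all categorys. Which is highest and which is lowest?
SELECT category, SUM(price)
FROM sales
GROUP BY category
ORDER BY SUM(price)

All groups:
  Media: 459.43
  Furniture: 1992.32
  Garden: 2058.11
  Food: 2241.61
  Tools: 3813.24
  Electronics: 4818.17

Highest: Electronics (4818.17)
Lowest: Media (459.43)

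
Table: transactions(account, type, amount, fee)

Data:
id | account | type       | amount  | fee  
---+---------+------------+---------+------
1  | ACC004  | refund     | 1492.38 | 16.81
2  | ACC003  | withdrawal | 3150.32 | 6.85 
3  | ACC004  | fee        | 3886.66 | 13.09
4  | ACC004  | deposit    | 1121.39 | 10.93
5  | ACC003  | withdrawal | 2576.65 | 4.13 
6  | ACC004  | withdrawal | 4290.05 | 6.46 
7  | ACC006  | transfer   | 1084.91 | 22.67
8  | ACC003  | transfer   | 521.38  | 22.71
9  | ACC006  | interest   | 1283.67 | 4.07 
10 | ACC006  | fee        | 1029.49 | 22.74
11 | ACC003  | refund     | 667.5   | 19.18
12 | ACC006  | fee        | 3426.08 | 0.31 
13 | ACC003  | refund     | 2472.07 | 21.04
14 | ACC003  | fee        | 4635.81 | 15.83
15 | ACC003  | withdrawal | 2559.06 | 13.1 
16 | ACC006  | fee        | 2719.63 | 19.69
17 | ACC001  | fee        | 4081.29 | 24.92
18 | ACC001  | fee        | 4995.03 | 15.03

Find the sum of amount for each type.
SELECT type, SUM(amount) as result
FROM transactions
GROUP BY type

Result:
  deposit: 1121.39
  fee: 24773.99
  interest: 1283.67
  refund: 4631.95
  transfer: 1606.29
  withdrawal: 12576.08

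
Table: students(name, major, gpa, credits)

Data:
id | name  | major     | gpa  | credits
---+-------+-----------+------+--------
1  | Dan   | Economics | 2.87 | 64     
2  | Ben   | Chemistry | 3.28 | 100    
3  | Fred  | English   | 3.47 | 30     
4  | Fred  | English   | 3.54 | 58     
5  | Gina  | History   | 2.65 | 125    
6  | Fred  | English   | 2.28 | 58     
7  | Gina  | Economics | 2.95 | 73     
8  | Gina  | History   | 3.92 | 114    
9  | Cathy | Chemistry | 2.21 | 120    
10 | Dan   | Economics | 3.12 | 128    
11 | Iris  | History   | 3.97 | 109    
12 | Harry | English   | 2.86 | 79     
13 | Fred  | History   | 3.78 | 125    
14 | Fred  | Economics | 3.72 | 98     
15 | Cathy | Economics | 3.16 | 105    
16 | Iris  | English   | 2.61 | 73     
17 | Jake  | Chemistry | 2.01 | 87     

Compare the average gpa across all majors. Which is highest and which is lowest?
SELECT major, AVG(gpa)
FROM students
GROUP BY major
ORDER BY AVG(gpa)

All groups:
  Chemistry: 2.50
  English: 2.95
  Economics: 3.16
  History: 3.58

Highest: History (3.58)
Lowest: Chemistry (2.50)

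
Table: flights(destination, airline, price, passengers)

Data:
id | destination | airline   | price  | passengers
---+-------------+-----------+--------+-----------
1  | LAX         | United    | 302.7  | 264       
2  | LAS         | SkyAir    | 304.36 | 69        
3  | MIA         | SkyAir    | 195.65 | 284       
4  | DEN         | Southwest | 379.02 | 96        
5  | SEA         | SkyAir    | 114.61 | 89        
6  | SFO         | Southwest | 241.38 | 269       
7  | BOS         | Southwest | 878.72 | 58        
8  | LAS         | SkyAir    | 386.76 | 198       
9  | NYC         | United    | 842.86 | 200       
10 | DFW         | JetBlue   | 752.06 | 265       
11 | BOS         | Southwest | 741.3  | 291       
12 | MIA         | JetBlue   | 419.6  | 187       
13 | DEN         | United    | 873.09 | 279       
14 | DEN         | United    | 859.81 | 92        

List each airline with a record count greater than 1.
SELECT airline, COUNT(*) as cnt
FROM flights
GROUP BY airline
HAVING COUNT(*) > 1

Result:
  JetBlue: 2
  SkyAir: 4
  Southwest: 4
  United: 4

Note: HAVING filters groups after aggregation, WHERE filters rows before.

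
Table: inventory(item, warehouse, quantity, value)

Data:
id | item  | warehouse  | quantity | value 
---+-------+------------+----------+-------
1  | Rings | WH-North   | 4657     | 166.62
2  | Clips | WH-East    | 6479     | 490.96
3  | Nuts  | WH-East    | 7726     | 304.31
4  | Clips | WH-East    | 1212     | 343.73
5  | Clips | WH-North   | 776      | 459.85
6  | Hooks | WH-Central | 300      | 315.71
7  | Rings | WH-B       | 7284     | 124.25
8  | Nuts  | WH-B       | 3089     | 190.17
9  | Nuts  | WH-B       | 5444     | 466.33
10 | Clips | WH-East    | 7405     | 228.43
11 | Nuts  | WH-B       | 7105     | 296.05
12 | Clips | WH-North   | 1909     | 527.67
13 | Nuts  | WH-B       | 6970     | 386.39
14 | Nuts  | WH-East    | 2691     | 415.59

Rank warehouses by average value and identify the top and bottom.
SELECT warehouse, AVG(value)
FROM inventory
GROUP BY warehouse
ORDER BY AVG(value)

All groups:
  WH-B: 292.64
  WH-Central: 315.71
  WH-East: 356.60
  WH-North: 384.71

Highest: WH-North (384.71)
Lowest: WH-B (292.64)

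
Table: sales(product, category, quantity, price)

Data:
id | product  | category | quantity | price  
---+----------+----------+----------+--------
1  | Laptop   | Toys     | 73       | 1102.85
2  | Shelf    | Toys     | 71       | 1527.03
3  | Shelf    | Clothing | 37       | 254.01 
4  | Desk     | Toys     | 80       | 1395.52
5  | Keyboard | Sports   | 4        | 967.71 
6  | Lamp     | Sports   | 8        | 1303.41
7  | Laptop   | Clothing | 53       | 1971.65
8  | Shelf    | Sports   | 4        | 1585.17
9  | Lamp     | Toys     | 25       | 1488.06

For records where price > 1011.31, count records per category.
SELECT category, COUNT(*)
FROM sales
WHERE price > 1011.31
GROUP BY category

Note: WHERE filters rows before grouping.

Result:
  Clothing: 1
  Sports: 2
  Toys: 4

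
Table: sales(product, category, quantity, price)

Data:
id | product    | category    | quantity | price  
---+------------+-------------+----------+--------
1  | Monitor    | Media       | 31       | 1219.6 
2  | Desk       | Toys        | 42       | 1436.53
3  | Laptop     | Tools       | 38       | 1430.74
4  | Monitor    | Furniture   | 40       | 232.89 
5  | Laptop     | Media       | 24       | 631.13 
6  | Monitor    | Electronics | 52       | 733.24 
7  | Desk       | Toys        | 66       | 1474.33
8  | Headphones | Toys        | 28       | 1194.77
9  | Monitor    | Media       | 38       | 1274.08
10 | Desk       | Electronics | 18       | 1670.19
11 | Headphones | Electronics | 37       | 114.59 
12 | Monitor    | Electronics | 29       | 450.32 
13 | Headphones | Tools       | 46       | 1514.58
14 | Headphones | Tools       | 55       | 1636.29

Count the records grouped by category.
SELECT category, COUNT(*) as count
FROM sales
GROUP BY category

Result:
  Electronics: 4
  Furniture: 1
  Media: 3
  Tools: 3
  Toys: 3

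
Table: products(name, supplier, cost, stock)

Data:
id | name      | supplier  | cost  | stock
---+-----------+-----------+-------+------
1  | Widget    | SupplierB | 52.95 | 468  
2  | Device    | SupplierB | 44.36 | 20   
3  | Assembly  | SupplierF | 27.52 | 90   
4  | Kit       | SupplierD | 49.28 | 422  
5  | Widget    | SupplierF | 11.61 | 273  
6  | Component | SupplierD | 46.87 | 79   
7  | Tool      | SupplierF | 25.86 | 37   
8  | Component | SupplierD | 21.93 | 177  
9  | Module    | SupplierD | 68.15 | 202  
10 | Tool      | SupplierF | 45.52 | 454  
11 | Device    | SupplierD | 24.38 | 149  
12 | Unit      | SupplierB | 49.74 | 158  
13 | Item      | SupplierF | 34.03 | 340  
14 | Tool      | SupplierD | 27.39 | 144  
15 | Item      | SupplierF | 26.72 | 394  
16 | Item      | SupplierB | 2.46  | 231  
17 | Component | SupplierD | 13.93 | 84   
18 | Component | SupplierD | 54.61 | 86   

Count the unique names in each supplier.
SELECT supplier, COUNT(DISTINCT name)
FROM products
GROUP BY supplier

Result:
  SupplierB: 4 distinct
  SupplierD: 5 distinct
  SupplierF: 4 distinct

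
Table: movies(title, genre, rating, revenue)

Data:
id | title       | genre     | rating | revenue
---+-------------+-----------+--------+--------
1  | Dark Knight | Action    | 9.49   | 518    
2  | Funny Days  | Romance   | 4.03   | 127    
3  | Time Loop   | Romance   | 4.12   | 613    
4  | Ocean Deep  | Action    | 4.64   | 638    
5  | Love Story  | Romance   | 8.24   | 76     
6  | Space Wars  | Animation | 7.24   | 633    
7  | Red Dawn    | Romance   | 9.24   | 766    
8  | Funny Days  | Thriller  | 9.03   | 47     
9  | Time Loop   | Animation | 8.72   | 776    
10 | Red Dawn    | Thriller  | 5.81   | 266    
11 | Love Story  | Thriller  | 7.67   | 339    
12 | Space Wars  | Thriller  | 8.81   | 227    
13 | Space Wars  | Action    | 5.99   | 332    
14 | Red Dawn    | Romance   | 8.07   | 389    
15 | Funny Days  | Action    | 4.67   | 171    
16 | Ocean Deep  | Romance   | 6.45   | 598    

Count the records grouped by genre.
SELECT genre, COUNT(*) as count
FROM movies
GROUP BY genre

Result:
  Action: 4
  Animation: 2
  Romance: 6
  Thriller: 4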